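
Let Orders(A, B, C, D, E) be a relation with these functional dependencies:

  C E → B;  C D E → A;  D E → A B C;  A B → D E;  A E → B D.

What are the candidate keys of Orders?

AB, AE, DE

{A, B}⁺: AB→DE adds D, E; DE→ABC adds C → {A, B, C, D, E}. Minimal: {B}⁺ = {B}; {A}⁺ = {A} — none reach the full schema.
{A, E}⁺: AE→BD adds B, D; DE→ABC adds C → {A, B, C, D, E}. Minimal: {E}⁺ = {E}; {A}⁺ = {A} — none reach the full schema.
{D, E}⁺: DE→ABC adds A, B, C → {A, B, C, D, E}. Minimal: {E}⁺ = {E}; {D}⁺ = {D} — none reach the full schema.
Any other superkey contains one of these as a subset, so there are no further candidate keys.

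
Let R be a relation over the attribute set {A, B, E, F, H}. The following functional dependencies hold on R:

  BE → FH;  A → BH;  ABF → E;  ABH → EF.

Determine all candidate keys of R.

Attribute A never appears on the right-hand side of any dependency, so A must belong to every candidate key.
{A}⁺ = {A, B, E, F, H}, which is all of the schema, so {A} is the only candidate key.

(A)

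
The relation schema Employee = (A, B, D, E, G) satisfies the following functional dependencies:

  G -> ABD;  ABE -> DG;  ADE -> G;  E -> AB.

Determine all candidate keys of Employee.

Attribute E never appears on the right-hand side of any dependency, so E must belong to every candidate key.
{E}⁺ = {A, B, D, E, G}, which is all of the schema, so {E} is the only candidate key.

{E}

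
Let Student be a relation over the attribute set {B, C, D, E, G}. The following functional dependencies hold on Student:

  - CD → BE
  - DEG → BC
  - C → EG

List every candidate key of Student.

CD; DEG

{C, D}⁺: CD→BE adds B, E; C→EG adds G → {B, C, D, E, G}. Minimal: {D}⁺ = {D}; {C}⁺ = {C, E, G} — none reach the full schema.
{D, E, G}⁺: DEG→BC adds B, C → {B, C, D, E, G}. Minimal: {E, G}⁺ = {E, G}; {D, G}⁺ = {D, G}; {D, E}⁺ = {D, E} — none reach the full schema.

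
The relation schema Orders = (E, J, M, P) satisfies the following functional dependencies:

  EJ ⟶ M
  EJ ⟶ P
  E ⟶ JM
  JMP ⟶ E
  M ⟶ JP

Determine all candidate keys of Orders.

{E}, {M}

{E}⁺: E→JM adds J, M; M→JP adds P → {E, J, M, P}.
{M}⁺: M→JP adds J, P; JMP→E adds E → {E, J, M, P}.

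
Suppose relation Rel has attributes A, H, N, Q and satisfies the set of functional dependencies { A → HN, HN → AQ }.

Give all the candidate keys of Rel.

A, HN

{A}⁺: A→HN adds H, N; HN→AQ adds Q → {A, H, N, Q}.
{H, N}⁺: HN→AQ adds A, Q → {A, H, N, Q}. Minimal: {N}⁺ = {N}; {H}⁺ = {H} — none reach the full schema.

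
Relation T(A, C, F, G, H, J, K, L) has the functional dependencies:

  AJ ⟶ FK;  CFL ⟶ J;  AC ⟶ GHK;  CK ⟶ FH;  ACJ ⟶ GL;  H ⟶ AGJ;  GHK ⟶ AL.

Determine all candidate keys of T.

(A, C); (C, H); (C, K)

Attribute C never appears on the right-hand side of any dependency, so C must belong to every candidate key.
{C}⁺ = {C}, which is not all of the schema, so we must add further attributes.
{A, C}⁺: AC→GHK adds G, H, K; CK→FH adds F; H→AGJ adds J; GHK→AL adds L → {A, C, F, G, H, J, K, L}. Minimal: {C}⁺ = {C}; {A}⁺ = {A} — none reach the full schema.
{C, H}⁺: H→AGJ adds A, G, J; AJ→FK adds F, K; ACJ→GL adds L → {A, C, F, G, H, J, K, L}. Minimal: {H}⁺ = {A, F, G, H, J, K, L}; {C}⁺ = {C} — none reach the full schema.
{C, K}⁺: CK→FH adds F, H; H→AGJ adds A, G, J; GHK→AL adds L → {A, C, F, G, H, J, K, L}. Minimal: {K}⁺ = {K}; {C}⁺ = {C} — none reach the full schema.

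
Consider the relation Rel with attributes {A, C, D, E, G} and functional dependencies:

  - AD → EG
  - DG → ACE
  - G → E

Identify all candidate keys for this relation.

AD, DG

Attribute D never appears on the right-hand side of any dependency, so D must belong to every candidate key.
{D}⁺ = {D}, which is not all of the schema, so we must add further attributes.
{A, D}⁺: AD→EG adds E, G; DG→ACE adds C → {A, C, D, E, G}.
{D, G}⁺: DG→ACE adds A, C, E → {A, C, D, E, G}.
Any other superkey contains one of these as a subset, so there are no further candidate keys.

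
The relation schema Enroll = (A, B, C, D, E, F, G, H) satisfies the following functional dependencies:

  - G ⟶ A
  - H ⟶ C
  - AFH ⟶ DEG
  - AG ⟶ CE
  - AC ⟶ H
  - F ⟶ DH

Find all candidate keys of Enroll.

(A, B, F), (B, F, G)

{A, B, F}⁺: F→DH adds D, H; H→C adds C; AFH→DEG adds E, G → {A, B, C, D, E, F, G, H}.
{B, F, G}⁺: G→A adds A; AG→CE adds C, E; AC→H adds H; F→DH adds D → {A, B, C, D, E, F, G, H}.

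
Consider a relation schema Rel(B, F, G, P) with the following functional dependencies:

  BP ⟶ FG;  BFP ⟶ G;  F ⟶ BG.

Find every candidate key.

{B, P}, {F, P}

Attribute P never appears on the right-hand side of any dependency, so P must belong to every candidate key.
{P}⁺ = {P}, which is not all of the schema, so we must add further attributes.
{B, P}⁺: BP→FG adds F, G → {B, F, G, P}. Minimal: {P}⁺ = {P}; {B}⁺ = {B} — none reach the full schema.
{F, P}⁺: F→BG adds B, G → {B, F, G, P}. Minimal: {P}⁺ = {P}; {F}⁺ = {B, F, G} — none reach the full schema.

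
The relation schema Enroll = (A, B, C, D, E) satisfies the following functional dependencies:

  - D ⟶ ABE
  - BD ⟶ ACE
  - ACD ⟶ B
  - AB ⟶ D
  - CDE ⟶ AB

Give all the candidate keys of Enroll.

{D}⁺: D→ABE adds A, B, E; BD→ACE adds C → {A, B, C, D, E}.
{A, B}⁺: AB→D adds D; D→ABE adds E; BD→ACE adds C → {A, B, C, D, E}. Minimal: {B}⁺ = {B}; {A}⁺ = {A} — none reach the full schema.
Any other superkey contains one of these as a subset, so there are no further candidate keys.

{D}, {A, B}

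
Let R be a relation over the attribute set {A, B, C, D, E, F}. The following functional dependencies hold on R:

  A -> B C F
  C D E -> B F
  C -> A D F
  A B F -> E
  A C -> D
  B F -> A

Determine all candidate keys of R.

{A}, {C}, {B, F}

{A}⁺: A→BCF adds B, C, F; C→ADF adds D; ABF→E adds E → {A, B, C, D, E, F}.
{C}⁺: C→ADF adds A, D, F; A→BCF adds B; ABF→E adds E → {A, B, C, D, E, F}.
{B, F}⁺: BF→A adds A; A→BCF adds C; C→ADF adds D; ABF→E adds E → {A, B, C, D, E, F}. Minimal: {F}⁺ = {F}; {B}⁺ = {B} — none reach the full schema.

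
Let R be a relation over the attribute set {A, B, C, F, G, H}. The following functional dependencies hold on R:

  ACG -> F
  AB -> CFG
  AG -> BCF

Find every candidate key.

Attributes A, H never appear on any right-hand side, so every candidate key must contain {A, H}.
{A, H}⁺ = {A, H}, which is not all of the schema, so we must add further attributes.
{A, B, H}⁺: AB→CFG adds C, F, G → {A, B, C, F, G, H}. Minimal: {B, H}⁺ = {B, H}; {A, H}⁺ = {A, H}; {A, B}⁺ = {A, B, C, F, G} — none reach the full schema.
{A, G, H}⁺: AG→BCF adds B, C, F → {A, B, C, F, G, H}. Minimal: {G, H}⁺ = {G, H}; {A, H}⁺ = {A, H}; {A, G}⁺ = {A, B, C, F, G} — none reach the full schema.

{A, B, H}, {A, G, H}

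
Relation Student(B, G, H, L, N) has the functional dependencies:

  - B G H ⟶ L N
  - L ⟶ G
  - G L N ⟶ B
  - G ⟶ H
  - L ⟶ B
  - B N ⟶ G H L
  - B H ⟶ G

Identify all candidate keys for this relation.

{L}⁺: L→G adds G; G→H adds H; L→B adds B; BGH→LN adds N → {B, G, H, L, N}.
{B, G}⁺: G→H adds H; BGH→LN adds L, N → {B, G, H, L, N}. Minimal: {G}⁺ = {G, H}; {B}⁺ = {B} — none reach the full schema.
{B, H}⁺: BH→G adds G; BGH→LN adds L, N → {B, G, H, L, N}. Minimal: {H}⁺ = {H}; {B}⁺ = {B} — none reach the full schema.
{B, N}⁺: BN→GHL adds G, H, L → {B, G, H, L, N}. Minimal: {N}⁺ = {N}; {B}⁺ = {B} — none reach the full schema.
Any other superkey contains one of these as a subset, so there are no further candidate keys.

{L}, {B, G}, {B, H}, {B, N}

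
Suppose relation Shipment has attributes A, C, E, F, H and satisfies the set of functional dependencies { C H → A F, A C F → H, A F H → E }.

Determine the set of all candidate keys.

Attribute C never appears on the right-hand side of any dependency, so C must belong to every candidate key.
{C}⁺ = {C}, which is not all of the schema, so we must add further attributes.
{C, H}⁺: CH→AF adds A, F; AFH→E adds E → {A, C, E, F, H}.
{A, C, F}⁺: ACF→H adds H; AFH→E adds E → {A, C, E, F, H}.

{C, H}, {A, C, F}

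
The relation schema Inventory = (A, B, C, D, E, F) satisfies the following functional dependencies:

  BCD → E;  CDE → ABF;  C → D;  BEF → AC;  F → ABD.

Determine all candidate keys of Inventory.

{B, C}⁺: C→D adds D; BCD→E adds E; CDE→ABF adds A, F → {A, B, C, D, E, F}. Minimal: {C}⁺ = {C, D}; {B}⁺ = {B} — none reach the full schema.
{C, E}⁺: C→D adds D; CDE→ABF adds A, B, F → {A, B, C, D, E, F}. Minimal: {E}⁺ = {E}; {C}⁺ = {C, D} — none reach the full schema.
{C, F}⁺: C→D adds D; F→ABD adds A, B; BCD→E adds E → {A, B, C, D, E, F}. Minimal: {F}⁺ = {A, B, D, F}; {C}⁺ = {C, D} — none reach the full schema.
{E, F}⁺: F→ABD adds A, B, D; BEF→AC adds C → {A, B, C, D, E, F}. Minimal: {F}⁺ = {A, B, D, F}; {E}⁺ = {E} — none reach the full schema.
Any other superkey contains one of these as a subset, so there are no further candidate keys.

(B, C); (C, E); (C, F); (E, F)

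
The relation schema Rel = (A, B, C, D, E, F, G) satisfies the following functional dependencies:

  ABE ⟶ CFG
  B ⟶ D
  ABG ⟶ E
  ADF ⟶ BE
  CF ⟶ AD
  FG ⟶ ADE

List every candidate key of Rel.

(C, F); (F, G); (A, B, E); (A, B, F); (A, B, G); (A, D, F)

{C, F}⁺: CF→AD adds A, D; ADF→BE adds B, E; ABE→CFG adds G → {A, B, C, D, E, F, G}. Minimal: {F}⁺ = {F}; {C}⁺ = {C} — none reach the full schema.
{F, G}⁺: FG→ADE adds A, D, E; ADF→BE adds B; ABE→CFG adds C → {A, B, C, D, E, F, G}. Minimal: {G}⁺ = {G}; {F}⁺ = {F} — none reach the full schema.
{A, B, E}⁺: ABE→CFG adds C, F, G; B→D adds D → {A, B, C, D, E, F, G}. Minimal: {B, E}⁺ = {B, D, E}; {A, E}⁺ = {A, E}; {A, B}⁺ = {A, B, D} — none reach the full schema.
{A, B, F}⁺: B→D adds D; ADF→BE adds E; ABE→CFG adds C, G → {A, B, C, D, E, F, G}. Minimal: {B, F}⁺ = {B, D, F}; {A, F}⁺ = {A, F}; {A, B}⁺ = {A, B, D} — none reach the full schema.
{A, B, G}⁺: B→D adds D; ABG→E adds E; ABE→CFG adds C, F → {A, B, C, D, E, F, G}. Minimal: {B, G}⁺ = {B, D, G}; {A, G}⁺ = {A, G}; {A, B}⁺ = {A, B, D} — none reach the full schema.
{A, D, F}⁺: ADF→BE adds B, E; ABE→CFG adds C, G → {A, B, C, D, E, F, G}. Minimal: {D, F}⁺ = {D, F}; {A, F}⁺ = {A, F}; {A, D}⁺ = {A, D} — none reach the full schema.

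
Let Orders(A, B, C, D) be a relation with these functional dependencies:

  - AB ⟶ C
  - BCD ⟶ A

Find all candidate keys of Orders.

{A, B, D}; {B, C, D}

Attributes B, D never appear on any right-hand side, so every candidate key must contain {B, D}.
{B, D}⁺ = {B, D}, which is not all of the schema, so we must add further attributes.
{A, B, D}⁺: AB→C adds C → {A, B, C, D}.
{B, C, D}⁺: BCD→A adds A → {A, B, C, D}.
Any other superkey contains one of these as a subset, so there are no further candidate keys.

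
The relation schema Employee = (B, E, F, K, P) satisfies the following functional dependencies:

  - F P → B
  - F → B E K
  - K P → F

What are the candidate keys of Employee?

{F, P}⁺: FP→B adds B; F→BEK adds E, K → {B, E, F, K, P}. Minimal: {P}⁺ = {P}; {F}⁺ = {B, E, F, K} — none reach the full schema.
{K, P}⁺: KP→F adds F; FP→B adds B; F→BEK adds E → {B, E, F, K, P}. Minimal: {P}⁺ = {P}; {K}⁺ = {K} — none reach the full schema.
Any other superkey contains one of these as a subset, so there are no further candidate keys.

FP, KP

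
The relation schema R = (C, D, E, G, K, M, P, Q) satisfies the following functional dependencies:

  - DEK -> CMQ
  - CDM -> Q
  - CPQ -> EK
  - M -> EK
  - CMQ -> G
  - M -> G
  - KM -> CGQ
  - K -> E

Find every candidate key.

{D, K, P}⁺: K→E adds E; DEK→CMQ adds C, M, Q; CMQ→G adds G → {C, D, E, G, K, M, P, Q}. Minimal: {K, P}⁺ = {E, K, P}; {D, P}⁺ = {D, P}; {D, K}⁺ = {C, D, E, G, K, M, Q} — none reach the full schema.
{D, M, P}⁺: M→EK adds E, K; M→G adds G; KM→CGQ adds C, Q → {C, D, E, G, K, M, P, Q}. Minimal: {M, P}⁺ = {C, E, G, K, M, P, Q}; {D, P}⁺ = {D, P}; {D, M}⁺ = {C, D, E, G, K, M, Q} — none reach the full schema.
{C, D, P, Q}⁺: CPQ→EK adds E, K; DEK→CMQ adds M; CMQ→G adds G → {C, D, E, G, K, M, P, Q}. Minimal: {D, P, Q}⁺ = {D, P, Q}; {C, P, Q}⁺ = {C, E, K, P, Q}; {C, D, Q}⁺ = {C, D, Q}; … — none reach the full schema.
Any other superkey contains one of these as a subset, so there are no further candidate keys.

{D, K, P}, {D, M, P}, {C, D, P, Q}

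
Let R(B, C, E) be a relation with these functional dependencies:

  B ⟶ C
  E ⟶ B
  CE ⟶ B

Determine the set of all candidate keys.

(E)

Attribute E never appears on the right-hand side of any dependency, so E must belong to every candidate key.
{E}⁺ = {B, C, E}, which is all of the schema, so {E} is the only candidate key.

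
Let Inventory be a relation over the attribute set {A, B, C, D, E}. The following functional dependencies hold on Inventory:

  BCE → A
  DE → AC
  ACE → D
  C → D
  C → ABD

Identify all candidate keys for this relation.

CE; DE

Attribute E never appears on the right-hand side of any dependency, so E must belong to every candidate key.
{E}⁺ = {E}, which is not all of the schema, so we must add further attributes.
{C, E}⁺: C→D adds D; C→ABD adds A, B → {A, B, C, D, E}. Minimal: {E}⁺ = {E}; {C}⁺ = {A, B, C, D} — none reach the full schema.
{D, E}⁺: DE→AC adds A, C; C→ABD adds B → {A, B, C, D, E}. Minimal: {E}⁺ = {E}; {D}⁺ = {D} — none reach the full schema.
Any other superkey contains one of these as a subset, so there are no further candidate keys.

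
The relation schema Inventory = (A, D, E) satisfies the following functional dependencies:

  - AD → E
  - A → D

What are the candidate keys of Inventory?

Attribute A never appears on the right-hand side of any dependency, so A must belong to every candidate key.
{A}⁺ = {A, D, E}, which is all of the schema, so {A} is the only candidate key.

(A)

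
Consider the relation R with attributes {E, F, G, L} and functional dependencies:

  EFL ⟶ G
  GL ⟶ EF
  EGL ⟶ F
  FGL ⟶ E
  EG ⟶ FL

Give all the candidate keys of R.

{E, G}⁺: EG→FL adds F, L → {E, F, G, L}. Minimal: {G}⁺ = {G}; {E}⁺ = {E} — none reach the full schema.
{G, L}⁺: GL→EF adds E, F → {E, F, G, L}. Minimal: {L}⁺ = {L}; {G}⁺ = {G} — none reach the full schema.
{E, F, L}⁺: EFL→G adds G → {E, F, G, L}. Minimal: {F, L}⁺ = {F, L}; {E, L}⁺ = {E, L}; {E, F}⁺ = {E, F} — none reach the full schema.
Any other superkey contains one of these as a subset, so there are no further candidate keys.

{E, G}, {G, L}, {E, F, L}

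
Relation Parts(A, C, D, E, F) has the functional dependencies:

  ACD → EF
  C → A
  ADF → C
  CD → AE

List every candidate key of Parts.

Attribute D never appears on the right-hand side of any dependency, so D must belong to every candidate key.
{D}⁺ = {D}, which is not all of the schema, so we must add further attributes.
{C, D}⁺: C→A adds A; CD→AE adds E; ACD→EF adds F → {A, C, D, E, F}. Minimal: {D}⁺ = {D}; {C}⁺ = {A, C} — none reach the full schema.
{A, D, F}⁺: ADF→C adds C; CD→AE adds E → {A, C, D, E, F}. Minimal: {D, F}⁺ = {D, F}; {A, F}⁺ = {A, F}; {A, D}⁺ = {A, D} — none reach the full schema.
Any other superkey contains one of these as a subset, so there are no further candidate keys.

{C, D}, {A, D, F}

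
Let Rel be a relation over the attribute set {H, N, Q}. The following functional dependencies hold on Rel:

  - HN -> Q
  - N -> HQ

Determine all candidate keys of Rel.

{N}⁺: N→HQ adds H, Q → {H, N, Q}.

{N}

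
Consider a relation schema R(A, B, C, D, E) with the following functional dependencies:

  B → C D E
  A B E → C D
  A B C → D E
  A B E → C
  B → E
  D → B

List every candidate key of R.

Attribute A never appears on the right-hand side of any dependency, so A must belong to every candidate key.
{A}⁺ = {A}, which is not all of the schema, so we must add further attributes.
{A, B}⁺: B→CDE adds C, D, E → {A, B, C, D, E}. Minimal: {B}⁺ = {B, C, D, E}; {A}⁺ = {A} — none reach the full schema.
{A, D}⁺: D→B adds B; B→CDE adds C, E → {A, B, C, D, E}. Minimal: {D}⁺ = {B, C, D, E}; {A}⁺ = {A} — none reach the full schema.

(A, B), (A, D)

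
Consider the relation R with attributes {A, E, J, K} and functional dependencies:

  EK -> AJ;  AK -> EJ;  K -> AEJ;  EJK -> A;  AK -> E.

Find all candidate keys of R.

{K}

Attribute K never appears on the right-hand side of any dependency, so K must belong to every candidate key.
{K}⁺ = {A, E, J, K}, which is all of the schema, so {K} is the only candidate key.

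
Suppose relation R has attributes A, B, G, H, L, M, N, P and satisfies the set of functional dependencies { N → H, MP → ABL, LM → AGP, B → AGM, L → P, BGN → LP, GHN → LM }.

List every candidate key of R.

(B, N); (G, N); (L, M, N); (M, N, P)

Attribute N never appears on the right-hand side of any dependency, so N must belong to every candidate key.
{N}⁺ = {H, N}, which is not all of the schema, so we must add further attributes.
{B, N}⁺: N→H adds H; B→AGM adds A, G, M; BGN→LP adds L, P → {A, B, G, H, L, M, N, P}. Minimal: {N}⁺ = {H, N}; {B}⁺ = {A, B, G, M} — none reach the full schema.
{G, N}⁺: N→H adds H; GHN→LM adds L, M; LM→AGP adds A, P; MP→ABL adds B → {A, B, G, H, L, M, N, P}. Minimal: {N}⁺ = {H, N}; {G}⁺ = {G} — none reach the full schema.
{L, M, N}⁺: N→H adds H; LM→AGP adds A, G, P; MP→ABL adds B → {A, B, G, H, L, M, N, P}. Minimal: {M, N}⁺ = {H, M, N}; {L, N}⁺ = {H, L, N, P}; {L, M}⁺ = {A, B, G, L, M, P} — none reach the full schema.
{M, N, P}⁺: N→H adds H; MP→ABL adds A, B, L; LM→AGP adds G → {A, B, G, H, L, M, N, P}. Minimal: {N, P}⁺ = {H, N, P}; {M, P}⁺ = {A, B, G, L, M, P}; {M, N}⁺ = {H, M, N} — none reach the full schema.
Any other superkey contains one of these as a subset, so there are no further candidate keys.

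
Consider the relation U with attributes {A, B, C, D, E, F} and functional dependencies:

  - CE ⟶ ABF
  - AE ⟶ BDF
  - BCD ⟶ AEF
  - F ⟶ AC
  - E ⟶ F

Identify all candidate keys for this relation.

{E}, {B, C, D}, {B, D, F}

{E}⁺: E→F adds F; F→AC adds A, C; CE→ABF adds B; AE→BDF adds D → {A, B, C, D, E, F}.
{B, C, D}⁺: BCD→AEF adds A, E, F → {A, B, C, D, E, F}.
{B, D, F}⁺: F→AC adds A, C; BCD→AEF adds E → {A, B, C, D, E, F}.
Any other superkey contains one of these as a subset, so there are no further candidate keys.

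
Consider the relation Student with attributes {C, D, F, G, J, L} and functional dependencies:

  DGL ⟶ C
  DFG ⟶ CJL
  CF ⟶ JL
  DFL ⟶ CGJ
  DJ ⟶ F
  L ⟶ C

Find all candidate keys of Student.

CDF, CDJ, DFG, DFL, DGJ, DJL

Attribute D never appears on the right-hand side of any dependency, so D must belong to every candidate key.
{D}⁺ = {D}, which is not all of the schema, so we must add further attributes.
{C, D, F}⁺: CF→JL adds J, L; DFL→CGJ adds G → {C, D, F, G, J, L}. Minimal: {D, F}⁺ = {D, F}; {C, F}⁺ = {C, F, J, L}; {C, D}⁺ = {C, D} — none reach the full schema.
{C, D, J}⁺: DJ→F adds F; CF→JL adds L; DFL→CGJ adds G → {C, D, F, G, J, L}. Minimal: {D, J}⁺ = {D, F, J}; {C, J}⁺ = {C, J}; {C, D}⁺ = {C, D} — none reach the full schema.
{D, F, G}⁺: DFG→CJL adds C, J, L → {C, D, F, G, J, L}. Minimal: {F, G}⁺ = {F, G}; {D, G}⁺ = {D, G}; {D, F}⁺ = {D, F} — none reach the full schema.
{D, F, L}⁺: DFL→CGJ adds C, G, J → {C, D, F, G, J, L}. Minimal: {F, L}⁺ = {C, F, J, L}; {D, L}⁺ = {C, D, L}; {D, F}⁺ = {D, F} — none reach the full schema.
{D, G, J}⁺: DJ→F adds F; DFG→CJL adds C, L → {C, D, F, G, J, L}. Minimal: {G, J}⁺ = {G, J}; {D, J}⁺ = {D, F, J}; {D, G}⁺ = {D, G} — none reach the full schema.
{D, J, L}⁺: DJ→F adds F; L→C adds C; DFL→CGJ adds G → {C, D, F, G, J, L}. Minimal: {J, L}⁺ = {C, J, L}; {D, L}⁺ = {C, D, L}; {D, J}⁺ = {D, F, J} — none reach the full schema.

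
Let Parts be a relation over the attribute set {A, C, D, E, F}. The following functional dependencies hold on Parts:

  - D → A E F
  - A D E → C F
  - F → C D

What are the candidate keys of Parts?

{D}; {F}

{D}⁺: D→AEF adds A, E, F; ADE→CF adds C → {A, C, D, E, F}.
{F}⁺: F→CD adds C, D; D→AEF adds A, E → {A, C, D, E, F}.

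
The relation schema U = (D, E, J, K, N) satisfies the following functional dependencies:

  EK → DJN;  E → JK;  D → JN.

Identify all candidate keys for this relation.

{E}⁺: E→JK adds J, K; EK→DJN adds D, N → {D, E, J, K, N}.

(E)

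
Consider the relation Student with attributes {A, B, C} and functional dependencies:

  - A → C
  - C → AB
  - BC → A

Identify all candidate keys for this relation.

{A}⁺: A→C adds C; C→AB adds B → {A, B, C}.
{C}⁺: C→AB adds A, B → {A, B, C}.
Any other superkey contains one of these as a subset, so there are no further candidate keys.

A, C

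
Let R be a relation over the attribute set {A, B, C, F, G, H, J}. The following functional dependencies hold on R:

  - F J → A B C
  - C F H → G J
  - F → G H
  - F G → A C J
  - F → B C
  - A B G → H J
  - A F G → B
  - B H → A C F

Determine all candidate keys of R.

{F}⁺: F→GH adds G, H; FG→ACJ adds A, C, J; F→BC adds B → {A, B, C, F, G, H, J}.
{B, H}⁺: BH→ACF adds A, C, F; CFH→GJ adds G, J → {A, B, C, F, G, H, J}. Minimal: {H}⁺ = {H}; {B}⁺ = {B} — none reach the full schema.
{A, B, G}⁺: ABG→HJ adds H, J; BH→ACF adds C, F → {A, B, C, F, G, H, J}. Minimal: {B, G}⁺ = {B, G}; {A, G}⁺ = {A, G}; {A, B}⁺ = {A, B} — none reach the full schema.

{F}, {B, H}, {A, B, G}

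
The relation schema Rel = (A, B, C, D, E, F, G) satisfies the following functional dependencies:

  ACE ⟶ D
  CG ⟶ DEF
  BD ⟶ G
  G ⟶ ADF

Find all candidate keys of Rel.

Attributes B, C never appear on any right-hand side, so every candidate key must contain {B, C}.
{B, C}⁺ = {B, C}, which is not all of the schema, so we must add further attributes.
{B, C, D}⁺: BD→G adds G; G→ADF adds A, F; CG→DEF adds E → {A, B, C, D, E, F, G}.
{B, C, G}⁺: CG→DEF adds D, E, F; G→ADF adds A → {A, B, C, D, E, F, G}.
{A, B, C, E}⁺: ACE→D adds D; BD→G adds G; G→ADF adds F → {A, B, C, D, E, F, G}.
Any other superkey contains one of these as a subset, so there are no further candidate keys.

(B, C, D); (B, C, G); (A, B, C, E)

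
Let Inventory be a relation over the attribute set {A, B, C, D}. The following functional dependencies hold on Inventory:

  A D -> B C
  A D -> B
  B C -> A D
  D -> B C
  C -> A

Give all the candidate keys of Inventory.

{D}⁺: D→BC adds B, C; C→A adds A → {A, B, C, D}.
{B, C}⁺: BC→AD adds A, D → {A, B, C, D}. Minimal: {C}⁺ = {A, C}; {B}⁺ = {B} — none reach the full schema.

{D}, {B, C}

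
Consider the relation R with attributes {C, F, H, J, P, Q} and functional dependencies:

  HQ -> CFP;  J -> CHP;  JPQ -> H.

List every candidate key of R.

{J, Q}

{J, Q}⁺: J→CHP adds C, H, P; HQ→CFP adds F → {C, F, H, J, P, Q}.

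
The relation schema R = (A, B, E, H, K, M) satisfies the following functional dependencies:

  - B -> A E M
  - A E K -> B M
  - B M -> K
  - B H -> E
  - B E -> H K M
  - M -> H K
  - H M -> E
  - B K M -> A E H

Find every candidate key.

B, AM, AEK

{B}⁺: B→AEM adds A, E, M; BM→K adds K; BE→HKM adds H → {A, B, E, H, K, M}.
{A, M}⁺: M→HK adds H, K; HM→E adds E; AEK→BM adds B → {A, B, E, H, K, M}. Minimal: {M}⁺ = {E, H, K, M}; {A}⁺ = {A} — none reach the full schema.
{A, E, K}⁺: AEK→BM adds B, M; BE→HKM adds H → {A, B, E, H, K, M}. Minimal: {E, K}⁺ = {E, K}; {A, K}⁺ = {A, K}; {A, E}⁺ = {A, E} — none reach the full schema.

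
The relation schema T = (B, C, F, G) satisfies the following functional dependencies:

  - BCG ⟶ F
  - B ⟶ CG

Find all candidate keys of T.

Attribute B never appears on the right-hand side of any dependency, so B must belong to every candidate key.
{B}⁺ = {B, C, F, G}, which is all of the schema, so {B} is the only candidate key.

{B}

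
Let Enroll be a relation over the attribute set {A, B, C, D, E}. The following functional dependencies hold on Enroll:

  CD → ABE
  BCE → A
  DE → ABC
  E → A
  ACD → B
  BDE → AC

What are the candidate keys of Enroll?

{C, D}⁺: CD→ABE adds A, B, E → {A, B, C, D, E}. Minimal: {D}⁺ = {D}; {C}⁺ = {C} — none reach the full schema.
{D, E}⁺: DE→ABC adds A, B, C → {A, B, C, D, E}. Minimal: {E}⁺ = {A, E}; {D}⁺ = {D} — none reach the full schema.
Any other superkey contains one of these as a subset, so there are no further candidate keys.

{C, D}, {D, E}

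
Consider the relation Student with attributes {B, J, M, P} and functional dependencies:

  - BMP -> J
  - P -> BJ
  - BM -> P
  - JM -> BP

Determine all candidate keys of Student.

Attribute M never appears on the right-hand side of any dependency, so M must belong to every candidate key.
{M}⁺ = {M}, which is not all of the schema, so we must add further attributes.
{B, M}⁺: BM→P adds P; BMP→J adds J → {B, J, M, P}. Minimal: {M}⁺ = {M}; {B}⁺ = {B} — none reach the full schema.
{J, M}⁺: JM→BP adds B, P → {B, J, M, P}. Minimal: {M}⁺ = {M}; {J}⁺ = {J} — none reach the full schema.
{M, P}⁺: P→BJ adds B, J → {B, J, M, P}. Minimal: {P}⁺ = {B, J, P}; {M}⁺ = {M} — none reach the full schema.

BM, JM, MP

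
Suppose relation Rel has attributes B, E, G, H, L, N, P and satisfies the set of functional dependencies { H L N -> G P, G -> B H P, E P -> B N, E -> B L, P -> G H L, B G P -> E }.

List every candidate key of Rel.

(G), (P), (E, H, N), (H, L, N)

{G}⁺: G→BHP adds B, H, P; P→GHL adds L; BGP→E adds E; EP→BN adds N → {B, E, G, H, L, N, P}.
{P}⁺: P→GHL adds G, H, L; G→BHP adds B; BGP→E adds E; EP→BN adds N → {B, E, G, H, L, N, P}.
{E, H, N}⁺: E→BL adds B, L; HLN→GP adds G, P → {B, E, G, H, L, N, P}. Minimal: {H, N}⁺ = {H, N}; {E, N}⁺ = {B, E, L, N}; {E, H}⁺ = {B, E, H, L} — none reach the full schema.
{H, L, N}⁺: HLN→GP adds G, P; G→BHP adds B; BGP→E adds E → {B, E, G, H, L, N, P}. Minimal: {L, N}⁺ = {L, N}; {H, N}⁺ = {H, N}; {H, L}⁺ = {H, L} — none reach the full schema.
Any other superkey contains one of these as a subset, so there are no further candidate keys.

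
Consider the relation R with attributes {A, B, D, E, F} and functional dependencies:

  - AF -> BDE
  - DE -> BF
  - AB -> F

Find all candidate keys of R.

AB, AF, ADE

Attribute A never appears on the right-hand side of any dependency, so A must belong to every candidate key.
{A}⁺ = {A}, which is not all of the schema, so we must add further attributes.
{A, B}⁺: AB→F adds F; AF→BDE adds D, E → {A, B, D, E, F}.
{A, F}⁺: AF→BDE adds B, D, E → {A, B, D, E, F}.
{A, D, E}⁺: DE→BF adds B, F → {A, B, D, E, F}.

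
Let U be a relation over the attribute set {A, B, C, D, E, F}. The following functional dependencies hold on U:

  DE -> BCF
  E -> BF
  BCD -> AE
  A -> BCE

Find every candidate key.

{A, D}, {D, E}, {B, C, D}

{A, D}⁺: A→BCE adds B, C, E; DE→BCF adds F → {A, B, C, D, E, F}. Minimal: {D}⁺ = {D}; {A}⁺ = {A, B, C, E, F} — none reach the full schema.
{D, E}⁺: DE→BCF adds B, C, F; BCD→AE adds A → {A, B, C, D, E, F}. Minimal: {E}⁺ = {B, E, F}; {D}⁺ = {D} — none reach the full schema.
{B, C, D}⁺: BCD→AE adds A, E; DE→BCF adds F → {A, B, C, D, E, F}. Minimal: {C, D}⁺ = {C, D}; {B, D}⁺ = {B, D}; {B, C}⁺ = {B, C} — none reach the full schema.
Any other superkey contains one of these as a subset, so there are no further candidate keys.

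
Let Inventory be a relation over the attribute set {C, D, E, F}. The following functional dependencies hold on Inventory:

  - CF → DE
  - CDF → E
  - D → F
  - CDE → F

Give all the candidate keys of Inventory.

{C, D}, {C, F}

Attribute C never appears on the right-hand side of any dependency, so C must belong to every candidate key.
{C}⁺ = {C}, which is not all of the schema, so we must add further attributes.
{C, D}⁺: D→F adds F; CF→DE adds E → {C, D, E, F}. Minimal: {D}⁺ = {D, F}; {C}⁺ = {C} — none reach the full schema.
{C, F}⁺: CF→DE adds D, E → {C, D, E, F}. Minimal: {F}⁺ = {F}; {C}⁺ = {C} — none reach the full schema.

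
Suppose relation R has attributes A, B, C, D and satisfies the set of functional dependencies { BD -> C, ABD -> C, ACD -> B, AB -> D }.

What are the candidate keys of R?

Attribute A never appears on the right-hand side of any dependency, so A must belong to every candidate key.
{A}⁺ = {A}, which is not all of the schema, so we must add further attributes.
{A, B}⁺: AB→D adds D; BD→C adds C → {A, B, C, D}. Minimal: {B}⁺ = {B}; {A}⁺ = {A} — none reach the full schema.
{A, C, D}⁺: ACD→B adds B → {A, B, C, D}. Minimal: {C, D}⁺ = {C, D}; {A, D}⁺ = {A, D}; {A, C}⁺ = {A, C} — none reach the full schema.
Any other superkey contains one of these as a subset, so there are no further candidate keys.

(A, B); (A, C, D)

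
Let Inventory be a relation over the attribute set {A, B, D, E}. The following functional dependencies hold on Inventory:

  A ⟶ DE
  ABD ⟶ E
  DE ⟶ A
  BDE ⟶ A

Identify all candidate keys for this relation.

{A, B}, {B, D, E}

Attribute B never appears on the right-hand side of any dependency, so B must belong to every candidate key.
{B}⁺ = {B}, which is not all of the schema, so we must add further attributes.
{A, B}⁺: A→DE adds D, E → {A, B, D, E}. Minimal: {B}⁺ = {B}; {A}⁺ = {A, D, E} — none reach the full schema.
{B, D, E}⁺: DE→A adds A → {A, B, D, E}. Minimal: {D, E}⁺ = {A, D, E}; {B, E}⁺ = {B, E}; {B, D}⁺ = {B, D} — none reach the full schema.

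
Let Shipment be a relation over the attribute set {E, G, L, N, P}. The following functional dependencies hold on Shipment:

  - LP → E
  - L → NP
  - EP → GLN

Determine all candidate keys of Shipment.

{L}⁺: L→NP adds N, P; LP→E adds E; EP→GLN adds G → {E, G, L, N, P}.
{E, P}⁺: EP→GLN adds G, L, N → {E, G, L, N, P}. Minimal: {P}⁺ = {P}; {E}⁺ = {E} — none reach the full schema.

(L); (E, P)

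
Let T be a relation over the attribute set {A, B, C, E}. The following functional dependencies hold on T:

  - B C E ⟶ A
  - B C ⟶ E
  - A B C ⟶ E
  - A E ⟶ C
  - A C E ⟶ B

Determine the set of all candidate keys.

(A, E), (B, C)

{A, E}⁺: AE→C adds C; ACE→B adds B → {A, B, C, E}. Minimal: {E}⁺ = {E}; {A}⁺ = {A} — none reach the full schema.
{B, C}⁺: BC→E adds E; BCE→A adds A → {A, B, C, E}. Minimal: {C}⁺ = {C}; {B}⁺ = {B} — none reach the full schema.
Any other superkey contains one of these as a subset, so there are no further candidate keys.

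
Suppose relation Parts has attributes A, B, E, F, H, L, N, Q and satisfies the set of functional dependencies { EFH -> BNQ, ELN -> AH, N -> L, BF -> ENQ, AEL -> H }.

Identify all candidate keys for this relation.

BF; EFH; EFN; AEFL

Attribute F never appears on the right-hand side of any dependency, so F must belong to every candidate key.
{F}⁺ = {F}, which is not all of the schema, so we must add further attributes.
{B, F}⁺: BF→ENQ adds E, N, Q; N→L adds L; ELN→AH adds A, H → {A, B, E, F, H, L, N, Q}. Minimal: {F}⁺ = {F}; {B}⁺ = {B} — none reach the full schema.
{E, F, H}⁺: EFH→BNQ adds B, N, Q; N→L adds L; ELN→AH adds A → {A, B, E, F, H, L, N, Q}. Minimal: {F, H}⁺ = {F, H}; {E, H}⁺ = {E, H}; {E, F}⁺ = {E, F} — none reach the full schema.
{E, F, N}⁺: N→L adds L; ELN→AH adds A, H; EFH→BNQ adds B, Q → {A, B, E, F, H, L, N, Q}. Minimal: {F, N}⁺ = {F, L, N}; {E, N}⁺ = {A, E, H, L, N}; {E, F}⁺ = {E, F} — none reach the full schema.
{A, E, F, L}⁺: AEL→H adds H; EFH→BNQ adds B, N, Q → {A, B, E, F, H, L, N, Q}. Minimal: {E, F, L}⁺ = {E, F, L}; {A, F, L}⁺ = {A, F, L}; {A, E, L}⁺ = {A, E, H, L}; … — none reach the full schema.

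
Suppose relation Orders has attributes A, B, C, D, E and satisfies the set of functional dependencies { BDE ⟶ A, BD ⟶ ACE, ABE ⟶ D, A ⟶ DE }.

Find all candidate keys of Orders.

Attribute B never appears on the right-hand side of any dependency, so B must belong to every candidate key.
{B}⁺ = {B}, which is not all of the schema, so we must add further attributes.
{A, B}⁺: A→DE adds D, E; BD→ACE adds C → {A, B, C, D, E}.
{B, D}⁺: BD→ACE adds A, C, E → {A, B, C, D, E}.
Any other superkey contains one of these as a subset, so there are no further candidate keys.

{A, B}, {B, D}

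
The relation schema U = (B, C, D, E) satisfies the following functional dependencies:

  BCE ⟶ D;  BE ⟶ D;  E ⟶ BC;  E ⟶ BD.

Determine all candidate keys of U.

(E)

Attribute E never appears on the right-hand side of any dependency, so E must belong to every candidate key.
{E}⁺ = {B, C, D, E}, which is all of the schema, so {E} is the only candidate key.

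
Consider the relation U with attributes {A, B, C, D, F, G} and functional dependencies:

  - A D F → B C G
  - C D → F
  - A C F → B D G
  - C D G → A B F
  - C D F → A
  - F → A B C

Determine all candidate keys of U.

{F}, {C, D}

{F}⁺: F→ABC adds A, B, C; ACF→BDG adds D, G → {A, B, C, D, F, G}.
{C, D}⁺: CD→F adds F; CDF→A adds A; F→ABC adds B; ADF→BCG adds G → {A, B, C, D, F, G}. Minimal: {D}⁺ = {D}; {C}⁺ = {C} — none reach the full schema.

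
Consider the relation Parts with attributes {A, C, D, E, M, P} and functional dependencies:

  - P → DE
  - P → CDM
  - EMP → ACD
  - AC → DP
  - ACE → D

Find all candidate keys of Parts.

(P); (A, C)

{P}⁺: P→DE adds D, E; P→CDM adds C, M; EMP→ACD adds A → {A, C, D, E, M, P}.
{A, C}⁺: AC→DP adds D, P; P→DE adds E; P→CDM adds M → {A, C, D, E, M, P}.
Any other superkey contains one of these as a subset, so there are no further candidate keys.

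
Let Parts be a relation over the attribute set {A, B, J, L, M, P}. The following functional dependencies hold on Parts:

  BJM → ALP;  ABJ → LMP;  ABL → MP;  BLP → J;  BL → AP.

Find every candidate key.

(B, L), (A, B, J), (B, J, M)

Attribute B never appears on the right-hand side of any dependency, so B must belong to every candidate key.
{B}⁺ = {B}, which is not all of the schema, so we must add further attributes.
{B, L}⁺: BL→AP adds A, P; ABL→MP adds M; BLP→J adds J → {A, B, J, L, M, P}.
{A, B, J}⁺: ABJ→LMP adds L, M, P → {A, B, J, L, M, P}.
{B, J, M}⁺: BJM→ALP adds A, L, P → {A, B, J, L, M, P}.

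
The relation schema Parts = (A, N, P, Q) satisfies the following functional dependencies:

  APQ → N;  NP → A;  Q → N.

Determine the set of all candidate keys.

{P, Q}

Attributes P, Q never appear on any right-hand side, so every candidate key must contain {P, Q}.
{P, Q}⁺ = {A, N, P, Q}, which is all of the schema, so {P, Q} is the only candidate key.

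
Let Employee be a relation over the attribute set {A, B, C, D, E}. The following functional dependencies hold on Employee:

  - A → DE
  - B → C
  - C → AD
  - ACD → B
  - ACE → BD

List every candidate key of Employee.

{B}⁺: B→C adds C; C→AD adds A, D; A→DE adds E → {A, B, C, D, E}.
{C}⁺: C→AD adds A, D; ACD→B adds B; A→DE adds E → {A, B, C, D, E}.

{B}, {C}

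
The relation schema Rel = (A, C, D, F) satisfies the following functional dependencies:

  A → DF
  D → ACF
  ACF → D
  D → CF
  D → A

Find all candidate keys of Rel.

{A}; {D}

{A}⁺: A→DF adds D, F; D→ACF adds C → {A, C, D, F}.
{D}⁺: D→ACF adds A, C, F → {A, C, D, F}.
Any other superkey contains one of these as a subset, so there are no further candidate keys.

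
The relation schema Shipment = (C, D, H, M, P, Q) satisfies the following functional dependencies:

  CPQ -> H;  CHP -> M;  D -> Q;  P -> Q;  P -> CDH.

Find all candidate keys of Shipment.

{P}⁺: P→Q adds Q; P→CDH adds C, D, H; CHP→M adds M → {C, D, H, M, P, Q}.

P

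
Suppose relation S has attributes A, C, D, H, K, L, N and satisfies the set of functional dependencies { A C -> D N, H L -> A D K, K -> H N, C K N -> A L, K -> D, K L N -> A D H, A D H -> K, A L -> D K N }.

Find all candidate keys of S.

CK, ACH, ACL, CHL

{C, K}⁺: K→HN adds H, N; CKN→AL adds A, L; K→D adds D → {A, C, D, H, K, L, N}. Minimal: {K}⁺ = {D, H, K, N}; {C}⁺ = {C} — none reach the full schema.
{A, C, H}⁺: AC→DN adds D, N; ADH→K adds K; CKN→AL adds L → {A, C, D, H, K, L, N}. Minimal: {C, H}⁺ = {C, H}; {A, H}⁺ = {A, H}; {A, C}⁺ = {A, C, D, N} — none reach the full schema.
{A, C, L}⁺: AC→DN adds D, N; AL→DKN adds K; K→HN adds H → {A, C, D, H, K, L, N}. Minimal: {C, L}⁺ = {C, L}; {A, L}⁺ = {A, D, H, K, L, N}; {A, C}⁺ = {A, C, D, N} — none reach the full schema.
{C, H, L}⁺: HL→ADK adds A, D, K; K→HN adds N → {A, C, D, H, K, L, N}. Minimal: {H, L}⁺ = {A, D, H, K, L, N}; {C, L}⁺ = {C, L}; {C, H}⁺ = {C, H} — none reach the full schema.
Any other superkey contains one of these as a subset, so there are no further candidate keys.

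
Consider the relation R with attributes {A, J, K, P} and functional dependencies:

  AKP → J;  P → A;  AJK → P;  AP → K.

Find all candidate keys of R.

{P}; {A, J, K}

{P}⁺: P→A adds A; AP→K adds K; AKP→J adds J → {A, J, K, P}.
{A, J, K}⁺: AJK→P adds P → {A, J, K, P}. Minimal: {J, K}⁺ = {J, K}; {A, K}⁺ = {A, K}; {A, J}⁺ = {A, J} — none reach the full schema.
Any other superkey contains one of these as a subset, so there are no further candidate keys.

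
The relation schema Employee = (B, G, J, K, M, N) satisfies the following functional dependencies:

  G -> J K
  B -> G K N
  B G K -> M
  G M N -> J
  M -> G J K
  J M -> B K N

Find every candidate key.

{B}⁺: B→GKN adds G, K, N; BGK→M adds M; GMN→J adds J → {B, G, J, K, M, N}.
{M}⁺: M→GJK adds G, J, K; JM→BKN adds B, N → {B, G, J, K, M, N}.
Any other superkey contains one of these as a subset, so there are no further candidate keys.

{B}; {M}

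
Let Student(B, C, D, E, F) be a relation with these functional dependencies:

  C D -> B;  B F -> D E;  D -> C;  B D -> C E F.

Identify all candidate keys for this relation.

{D}, {B, F}

{D}⁺: D→C adds C; CD→B adds B; BD→CEF adds E, F → {B, C, D, E, F}.
{B, F}⁺: BF→DE adds D, E; D→C adds C → {B, C, D, E, F}. Minimal: {F}⁺ = {F}; {B}⁺ = {B} — none reach the full schema.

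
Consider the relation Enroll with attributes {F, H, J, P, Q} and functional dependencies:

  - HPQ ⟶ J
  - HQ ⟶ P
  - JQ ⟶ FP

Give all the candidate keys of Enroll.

(H, Q)

Attributes H, Q never appear on any right-hand side, so every candidate key must contain {H, Q}.
{H, Q}⁺ = {F, H, J, P, Q}, which is all of the schema, so {H, Q} is the only candidate key.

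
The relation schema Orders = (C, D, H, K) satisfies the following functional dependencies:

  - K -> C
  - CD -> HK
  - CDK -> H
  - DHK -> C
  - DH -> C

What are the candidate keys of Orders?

CD; DH; DK

Attribute D never appears on the right-hand side of any dependency, so D must belong to every candidate key.
{D}⁺ = {D}, which is not all of the schema, so we must add further attributes.
{C, D}⁺: CD→HK adds H, K → {C, D, H, K}. Minimal: {D}⁺ = {D}; {C}⁺ = {C} — none reach the full schema.
{D, H}⁺: DH→C adds C; CD→HK adds K → {C, D, H, K}. Minimal: {H}⁺ = {H}; {D}⁺ = {D} — none reach the full schema.
{D, K}⁺: K→C adds C; CD→HK adds H → {C, D, H, K}. Minimal: {K}⁺ = {C, K}; {D}⁺ = {D} — none reach the full schema.
Any other superkey contains one of these as a subset, so there are no further candidate keys.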